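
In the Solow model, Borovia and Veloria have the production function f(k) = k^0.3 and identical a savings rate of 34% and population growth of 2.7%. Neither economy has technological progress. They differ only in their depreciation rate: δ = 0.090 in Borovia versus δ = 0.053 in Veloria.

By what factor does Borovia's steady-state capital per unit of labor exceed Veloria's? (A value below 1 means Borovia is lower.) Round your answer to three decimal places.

k*_B / k*_V ≈ 0.581

Steady-state k* = [s/(n + δ)]^(1/(1−α)), so the ratio is [ (s_B/(n + δ)_B) / (s_V/(n + δ)_V) ]^1.4286.
s_B/(n + δ)_B = 0.34/0.117 = 2.9060; s_V/(n + δ)_V = 0.34/0.080 = 4.2500.
Ratio = (2.9060/4.2500)^1.4286 = 0.6838^1.4286 ≈ 0.5810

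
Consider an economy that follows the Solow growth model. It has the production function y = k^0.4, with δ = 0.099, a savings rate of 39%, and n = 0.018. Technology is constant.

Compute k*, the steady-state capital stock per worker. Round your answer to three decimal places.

In steady state, investment equals break-even investment: s·k^α = (n + δ)·k.
Dividing both sides by k: k^(1−α) = s / (n + δ).
k^0.6 = 0.39 / (0.018 + 0.099) = 0.39 / 0.117 = 3.3333
k* = 3.3333^(1/0.6) ≈ 7.4380

k* ≈ 7.438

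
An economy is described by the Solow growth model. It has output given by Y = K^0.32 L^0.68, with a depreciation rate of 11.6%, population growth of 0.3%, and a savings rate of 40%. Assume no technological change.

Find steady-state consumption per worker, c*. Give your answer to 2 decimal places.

At the steady state, Δk = 0, so s·k^α = (n + δ)·k.
Dividing both sides by k: k^(1−α) = s / (n + δ).
k^0.68 = 0.40 / (0.003 + 0.116) = 0.40 / 0.119 = 3.3613
k* = 3.3613^(1/0.68) ≈ 5.9467
y* = (k*)^α = 5.9467^0.32 ≈ 1.7692
c* = (1 − s)·y* = (1 − 0.40) × 1.7692 ≈ 1.0615

c* = 1.06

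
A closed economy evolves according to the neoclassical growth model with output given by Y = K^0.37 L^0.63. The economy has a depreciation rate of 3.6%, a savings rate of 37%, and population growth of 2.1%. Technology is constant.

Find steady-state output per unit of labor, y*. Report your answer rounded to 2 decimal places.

In steady state, investment equals break-even investment: s·k^α = (n + δ)·k.
Dividing both sides by k: k^(1−α) = s / (n + δ).
k^0.63 = 0.37 / (0.021 + 0.036) = 0.37 / 0.057 = 6.4912
k* = 6.4912^(1/0.63) ≈ 19.4717
y* = (k*)^α = 19.4717^0.37 ≈ 2.9997

y* ≈ 3.00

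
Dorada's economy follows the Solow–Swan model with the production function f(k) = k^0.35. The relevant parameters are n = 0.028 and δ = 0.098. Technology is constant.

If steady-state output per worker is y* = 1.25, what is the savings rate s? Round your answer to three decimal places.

In steady state, investment equals break-even investment: s·k^α = (n + δ)·k.
Since y* = [s/(n + δ)]^(α/(1−α)), we have s/(n + δ) = (y*)^((1−α)/α) = 1.25^1.8571 = 1.5135.
Therefore s = 1.5135 × (n + δ) = 1.5135 × 0.126 = 0.1907.

s ≈ 0.191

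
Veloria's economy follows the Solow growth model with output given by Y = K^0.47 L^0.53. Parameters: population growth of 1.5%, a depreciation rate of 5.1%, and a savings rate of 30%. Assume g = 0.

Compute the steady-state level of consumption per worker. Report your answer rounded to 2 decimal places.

c* ≈ 2.68

In steady state, investment equals break-even investment: s·k^α = (n + δ)·k.
Dividing both sides by k: k^(1−α) = s / (n + δ).
k^0.53 = 0.30 / (0.015 + 0.051) = 0.30 / 0.066 = 4.5455
k* = 4.5455^(1/0.53) ≈ 17.4068
y* = (k*)^α = 17.4068^0.47 ≈ 3.8295
c* = (1 − s)·y* = (1 − 0.30) × 3.8295 ≈ 2.6807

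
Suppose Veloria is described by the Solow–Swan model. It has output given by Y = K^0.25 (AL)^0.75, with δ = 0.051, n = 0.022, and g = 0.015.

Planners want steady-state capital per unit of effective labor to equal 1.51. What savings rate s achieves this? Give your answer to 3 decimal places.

s ≈ 0.120

Steady state requires s·f(k) = (n + g + δ)·k, i.e. s·k^α = (n + g + δ)·k.
So s / (n + g + δ) = (k*)^(1−α) = 1.51^0.75 = 1.3622.
Therefore s = 1.3622 × (n + g + δ) = 1.3622 × 0.088 = 0.1199.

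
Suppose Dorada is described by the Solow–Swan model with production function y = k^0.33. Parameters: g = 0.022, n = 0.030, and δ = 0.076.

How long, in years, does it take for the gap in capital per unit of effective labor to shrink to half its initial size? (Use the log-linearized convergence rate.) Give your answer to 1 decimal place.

t_½ ≈ 8.1 years

Near the steady state the convergence rate is λ = (1 − α)(n + g + δ).
λ = (1 − 0.33) × 0.128 = 0.67 × 0.128 = 0.08576
Half-life = ln 2 / λ = 0.6931 / 0.08576 ≈ 8.08 years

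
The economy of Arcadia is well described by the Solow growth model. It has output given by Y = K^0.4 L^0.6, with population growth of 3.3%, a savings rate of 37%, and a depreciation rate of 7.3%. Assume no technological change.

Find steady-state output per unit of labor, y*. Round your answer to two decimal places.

y* ≈ 2.30

At the steady state, Δk = 0, so s·k^α = (n + δ)·k.
Rearranging, k^(1−α) = s / (n + δ).
k^0.6 = 0.37 / (0.033 + 0.073) = 0.37 / 0.106 = 3.4906
k* = 3.4906^(1/0.6) ≈ 8.0322
y* = (k*)^α = 8.0322^0.4 ≈ 2.3011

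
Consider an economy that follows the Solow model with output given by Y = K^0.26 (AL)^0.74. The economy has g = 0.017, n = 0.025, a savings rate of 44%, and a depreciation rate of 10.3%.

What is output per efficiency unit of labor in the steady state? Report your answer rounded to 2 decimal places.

y* = 1.48

At the steady state, Δk = 0, so s·k^α = (n + g + δ)·k.
Rearranging, k^(1−α) = s / (n + g + δ).
k^0.74 = 0.44 / (0.025 + 0.017 + 0.103) = 0.44 / 0.145 = 3.0345
k* = 3.0345^(1/0.74) ≈ 4.4820
y* = (k*)^α = 4.4820^0.26 ≈ 1.4770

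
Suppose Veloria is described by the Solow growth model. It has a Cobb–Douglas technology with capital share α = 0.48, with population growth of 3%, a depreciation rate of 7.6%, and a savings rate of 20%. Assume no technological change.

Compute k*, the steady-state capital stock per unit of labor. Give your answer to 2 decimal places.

In steady state, investment equals break-even investment: s·k^α = (n + δ)·k.
Dividing both sides by k: k^(1−α) = s / (n + δ).
k^0.52 = 0.20 / (0.030 + 0.076) = 0.20 / 0.106 = 1.8868
k* = 1.8868^(1/0.52) ≈ 3.3903

k* = 3.39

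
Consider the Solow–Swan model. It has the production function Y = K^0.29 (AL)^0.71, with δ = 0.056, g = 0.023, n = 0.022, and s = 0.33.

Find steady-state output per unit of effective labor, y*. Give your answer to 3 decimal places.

y* ≈ 1.622

Steady state requires s·f(k) = (n + g + δ)·k, i.e. s·k^α = (n + g + δ)·k.
Rearranging, k^(1−α) = s / (n + g + δ).
k^0.71 = 0.33 / (0.022 + 0.023 + 0.056) = 0.33 / 0.101 = 3.2673
k* = 3.2673^(1/0.71) ≈ 5.2992
y* = (k*)^α = 5.2992^0.29 ≈ 1.6219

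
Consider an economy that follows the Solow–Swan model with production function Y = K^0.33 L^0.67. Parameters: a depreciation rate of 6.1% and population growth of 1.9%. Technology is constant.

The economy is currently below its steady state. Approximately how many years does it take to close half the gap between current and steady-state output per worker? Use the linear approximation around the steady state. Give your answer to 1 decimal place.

Near the steady state the convergence rate is λ = (1 − α)(n + δ).
λ = (1 − 0.33) × 0.080 = 0.67 × 0.080 = 0.0536
Half-life = ln 2 / λ = 0.6931 / 0.0536 ≈ 12.93 years

about 12.9 years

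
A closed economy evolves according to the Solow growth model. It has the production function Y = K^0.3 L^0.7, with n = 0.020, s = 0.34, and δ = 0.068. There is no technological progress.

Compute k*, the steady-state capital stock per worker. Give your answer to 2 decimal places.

k* ≈ 6.90

At the steady state, Δk = 0, so s·k^α = (n + δ)·k.
Dividing both sides by k: k^(1−α) = s / (n + δ).
k^0.7 = 0.34 / (0.020 + 0.068) = 0.34 / 0.088 = 3.8636
k* = 3.8636^(1/0.7) ≈ 6.8954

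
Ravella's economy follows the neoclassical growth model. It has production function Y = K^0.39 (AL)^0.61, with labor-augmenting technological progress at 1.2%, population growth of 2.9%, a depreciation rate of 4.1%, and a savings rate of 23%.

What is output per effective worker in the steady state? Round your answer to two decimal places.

Steady state requires s·f(k) = (n + g + δ)·k, i.e. s·k^α = (n + g + δ)·k.
Rearranging, k^(1−α) = s / (n + g + δ).
k^0.61 = 0.23 / (0.029 + 0.012 + 0.041) = 0.23 / 0.082 = 2.8049
k* = 2.8049^(1/0.61) ≈ 5.4236
y* = (k*)^α = 5.4236^0.39 ≈ 1.9336

y* = 1.93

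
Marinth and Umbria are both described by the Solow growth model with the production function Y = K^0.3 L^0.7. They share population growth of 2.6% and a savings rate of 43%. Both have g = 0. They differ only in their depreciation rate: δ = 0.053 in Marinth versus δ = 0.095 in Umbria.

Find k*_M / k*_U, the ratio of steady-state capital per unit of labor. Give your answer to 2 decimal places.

Steady-state k* = [s/(n + δ)]^(1/(1−α)), so the ratio is [ (s_M/(n + δ)_M) / (s_U/(n + δ)_U) ]^1.4286.
s_M/(n + δ)_M = 0.43/0.079 = 5.4430; s_U/(n + δ)_U = 0.43/0.121 = 3.5537.
Ratio = (5.4430/3.5537)^1.4286 = 1.5316^1.4286 ≈ 1.8386

k*_M / k*_U ≈ 1.84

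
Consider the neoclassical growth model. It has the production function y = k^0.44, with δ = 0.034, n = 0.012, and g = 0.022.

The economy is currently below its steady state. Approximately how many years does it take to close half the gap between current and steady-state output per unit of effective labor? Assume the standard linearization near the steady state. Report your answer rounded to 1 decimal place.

t_½ ≈ 18.2 years

Near the steady state the convergence rate is λ = (1 − α)(n + g + δ).
λ = (1 − 0.44) × 0.068 = 0.56 × 0.068 = 0.03808
Half-life = ln 2 / λ = 0.6931 / 0.03808 ≈ 18.20 years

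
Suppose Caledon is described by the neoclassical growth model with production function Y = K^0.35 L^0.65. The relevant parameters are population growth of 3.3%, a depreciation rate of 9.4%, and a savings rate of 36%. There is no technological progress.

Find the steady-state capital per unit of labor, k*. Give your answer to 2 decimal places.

At the steady state, Δk = 0, so s·k^α = (n + δ)·k.
Dividing both sides by k: k^(1−α) = s / (n + δ).
k^0.65 = 0.36 / (0.033 + 0.094) = 0.36 / 0.127 = 2.8346
k* = 2.8346^(1/0.65) ≈ 4.9675

k* ≈ 4.97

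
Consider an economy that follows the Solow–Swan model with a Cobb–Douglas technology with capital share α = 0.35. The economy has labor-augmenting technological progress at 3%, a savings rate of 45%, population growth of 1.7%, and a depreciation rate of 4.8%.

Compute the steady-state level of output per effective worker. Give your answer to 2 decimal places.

y* ≈ 2.31

Steady state requires s·f(k) = (n + g + δ)·k, i.e. s·k^α = (n + g + δ)·k.
Dividing both sides by k: k^(1−α) = s / (n + g + δ).
k^0.65 = 0.45 / (0.017 + 0.030 + 0.048) = 0.45 / 0.095 = 4.7368
k* = 4.7368^(1/0.65) ≈ 10.9448
y* = (k*)^α = 10.9448^0.35 ≈ 2.3106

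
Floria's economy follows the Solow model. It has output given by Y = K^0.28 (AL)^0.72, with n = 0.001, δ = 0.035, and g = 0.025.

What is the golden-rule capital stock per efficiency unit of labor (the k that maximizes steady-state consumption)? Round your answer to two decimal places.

The golden rule sets f'(k) = n + g + δ, i.e. α·k^(α−1) = n + g + δ.
So k^(1−α) = α / (n + g + δ) = 0.28 / 0.061 = 4.5902.
k_gold = 4.5902^(1/0.72) ≈ 8.3025

k_gold ≈ 8.30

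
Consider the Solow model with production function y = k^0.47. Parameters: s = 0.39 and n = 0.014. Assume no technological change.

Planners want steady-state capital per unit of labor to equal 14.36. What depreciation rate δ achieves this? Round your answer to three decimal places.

At the steady state, Δk = 0, so s·k^α = (n + δ)·k.
So s / (n + δ) = (k*)^(1−α) = 14.36^0.53 = 4.1048.
Therefore n + δ = s / 4.1048 = 0.39 / 4.1048 = 0.0950, so δ = 0.0950 − 0.014 = 0.0810.

δ ≈ 0.081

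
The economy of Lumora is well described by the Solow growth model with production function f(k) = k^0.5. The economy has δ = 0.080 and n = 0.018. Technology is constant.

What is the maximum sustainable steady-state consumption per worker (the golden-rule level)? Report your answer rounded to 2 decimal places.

c_gold ≈ 2.55

At the golden rule, f'(k) = n + δ, so α·k^(α−1) = n + δ and k_gold = (α/(n + δ))^(1/(1−α)).
k_gold = (0.5/0.098)^(1/0.5) = 5.1020^2 ≈ 26.0304
c_gold = f(k_gold) − (n + δ)·k_gold = 5.1020 − 0.098×26.0304 ≈ 2.5510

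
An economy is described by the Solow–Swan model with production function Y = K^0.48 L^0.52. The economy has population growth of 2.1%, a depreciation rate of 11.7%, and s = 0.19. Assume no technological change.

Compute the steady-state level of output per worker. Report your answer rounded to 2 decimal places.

y* ≈ 1.34

Steady state requires s·f(k) = (n + δ)·k, i.e. s·k^α = (n + δ)·k.
Rearranging, k^(1−α) = s / (n + δ).
k^0.52 = 0.19 / (0.021 + 0.117) = 0.19 / 0.138 = 1.3768
k* = 1.3768^(1/0.52) ≈ 1.8495
y* = (k*)^α = 1.8495^0.48 ≈ 1.3433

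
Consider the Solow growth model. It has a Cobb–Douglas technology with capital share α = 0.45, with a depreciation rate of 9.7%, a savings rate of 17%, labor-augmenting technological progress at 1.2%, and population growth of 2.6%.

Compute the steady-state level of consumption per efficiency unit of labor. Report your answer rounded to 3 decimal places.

c* ≈ 1.002

At the steady state, Δk = 0, so s·k^α = (n + g + δ)·k.
Rearranging, k^(1−α) = s / (n + g + δ).
k^0.55 = 0.17 / (0.026 + 0.012 + 0.097) = 0.17 / 0.135 = 1.2593
k* = 1.2593^(1/0.55) ≈ 1.5207
y* = (k*)^α = 1.5207^0.45 ≈ 1.2076
c* = (1 − s)·y* = (1 − 0.17) × 1.2076 ≈ 1.0023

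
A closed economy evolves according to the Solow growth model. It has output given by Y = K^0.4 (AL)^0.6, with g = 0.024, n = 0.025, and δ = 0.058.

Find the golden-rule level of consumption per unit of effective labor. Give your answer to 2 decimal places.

At the golden rule, f'(k) = n + g + δ, so α·k^(α−1) = n + g + δ and k_gold = (α/(n + g + δ))^(1/(1−α)).
k_gold = (0.4/0.107)^(1/0.6) = 3.7383^1.6667 ≈ 9.0048
c_gold = f(k_gold) − (n + g + δ)·k_gold = 2.4087 − 0.107×9.0048 ≈ 1.4452

c_gold ≈ 1.45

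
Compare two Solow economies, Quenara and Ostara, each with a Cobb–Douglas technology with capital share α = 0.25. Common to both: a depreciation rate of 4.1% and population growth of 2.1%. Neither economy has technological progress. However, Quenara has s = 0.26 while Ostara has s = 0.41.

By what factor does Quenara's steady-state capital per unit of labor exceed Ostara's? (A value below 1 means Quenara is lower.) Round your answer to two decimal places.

k*_Q / k*_O ≈ 0.54

Steady-state k* = [s/(n + δ)]^(1/(1−α)), so the ratio is [ (s_Q/(n + δ)_Q) / (s_O/(n + δ)_O) ]^1.3333.
s_Q/(n + δ)_Q = 0.26/0.062 = 4.1935; s_O/(n + δ)_O = 0.41/0.062 = 6.6129.
Ratio = (4.1935/6.6129)^1.3333 = 0.6341^1.3333 ≈ 0.5448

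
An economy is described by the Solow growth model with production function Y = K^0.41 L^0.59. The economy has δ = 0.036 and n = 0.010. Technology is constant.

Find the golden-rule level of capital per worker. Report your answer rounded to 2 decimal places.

The golden rule sets f'(k) = n + δ, i.e. α·k^(α−1) = n + δ.
So k^(1−α) = α / (n + δ) = 0.41 / 0.046 = 8.9130.
k_gold = 8.9130^(1/0.59) ≈ 40.7577

k_gold ≈ 40.76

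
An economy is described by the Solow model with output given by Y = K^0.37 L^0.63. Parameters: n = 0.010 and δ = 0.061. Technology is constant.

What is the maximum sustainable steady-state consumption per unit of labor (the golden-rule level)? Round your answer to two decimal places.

c_gold ≈ 1.66

At the golden rule, f'(k) = n + δ, so α·k^(α−1) = n + δ and k_gold = (α/(n + δ))^(1/(1−α)).
k_gold = (0.37/0.071)^(1/0.63) = 5.2113^1.5873 ≈ 13.7407
c_gold = f(k_gold) − (n + δ)·k_gold = 2.6367 − 0.071×13.7407 ≈ 1.6611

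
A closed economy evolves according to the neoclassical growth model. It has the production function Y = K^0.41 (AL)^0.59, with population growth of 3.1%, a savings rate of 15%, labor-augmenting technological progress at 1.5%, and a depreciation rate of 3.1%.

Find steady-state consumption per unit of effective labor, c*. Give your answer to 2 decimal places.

c* = 1.35

Steady state requires s·f(k) = (n + g + δ)·k, i.e. s·k^α = (n + g + δ)·k.
Dividing both sides by k: k^(1−α) = s / (n + g + δ).
k^0.59 = 0.15 / (0.031 + 0.015 + 0.031) = 0.15 / 0.077 = 1.9481
k* = 1.9481^(1/0.59) ≈ 3.0965
y* = (k*)^α = 3.0965^0.41 ≈ 1.5895
c* = (1 − s)·y* = (1 − 0.15) × 1.5895 ≈ 1.3511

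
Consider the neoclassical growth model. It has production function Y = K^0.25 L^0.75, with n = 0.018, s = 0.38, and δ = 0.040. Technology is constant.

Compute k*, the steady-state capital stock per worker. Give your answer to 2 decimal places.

At the steady state, Δk = 0, so s·k^α = (n + δ)·k.
Dividing both sides by k: k^(1−α) = s / (n + δ).
k^0.75 = 0.38 / (0.018 + 0.040) = 0.38 / 0.058 = 6.5517
k* = 6.5517^(1/0.75) ≈ 12.2595

k* ≈ 12.26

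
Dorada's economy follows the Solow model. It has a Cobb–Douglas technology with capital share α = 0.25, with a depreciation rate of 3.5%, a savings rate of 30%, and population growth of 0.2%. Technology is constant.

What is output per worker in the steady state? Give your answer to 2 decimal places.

y* ≈ 2.01

At the steady state, Δk = 0, so s·k^α = (n + δ)·k.
Rearranging, k^(1−α) = s / (n + δ).
k^0.75 = 0.30 / (0.002 + 0.035) = 0.30 / 0.037 = 8.1081
k* = 8.1081^(1/0.75) ≈ 16.2889
y* = (k*)^α = 16.2889^0.25 ≈ 2.0090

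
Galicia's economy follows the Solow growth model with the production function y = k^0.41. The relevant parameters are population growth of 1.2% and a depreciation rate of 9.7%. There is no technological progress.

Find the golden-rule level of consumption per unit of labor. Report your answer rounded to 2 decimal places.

At the golden rule, f'(k) = n + δ, so α·k^(α−1) = n + δ and k_gold = (α/(n + δ))^(1/(1−α)).
k_gold = (0.41/0.109)^(1/0.59) = 3.7615^1.6949 ≈ 9.4445
c_gold = f(k_gold) − (n + δ)·k_gold = 2.5109 − 0.109×9.4445 ≈ 1.4814

c_gold ≈ 1.48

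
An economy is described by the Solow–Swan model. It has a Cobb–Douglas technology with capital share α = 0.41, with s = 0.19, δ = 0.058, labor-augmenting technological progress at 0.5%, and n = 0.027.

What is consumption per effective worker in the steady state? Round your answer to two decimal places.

c* = 1.36

In steady state, investment equals break-even investment: s·k^α = (n + g + δ)·k.
Rearranging, k^(1−α) = s / (n + g + δ).
k^0.59 = 0.19 / (0.027 + 0.005 + 0.058) = 0.19 / 0.090 = 2.1111
k* = 2.1111^(1/0.59) ≈ 3.5483
y* = (k*)^α = 3.5483^0.41 ≈ 1.6808
c* = (1 − s)·y* = (1 − 0.19) × 1.6808 ≈ 1.3614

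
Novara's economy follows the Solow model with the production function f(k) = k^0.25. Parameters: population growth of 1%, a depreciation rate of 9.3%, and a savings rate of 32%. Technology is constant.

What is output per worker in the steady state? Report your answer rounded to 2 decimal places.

Steady state requires s·f(k) = (n + δ)·k, i.e. s·k^α = (n + δ)·k.
Rearranging, k^(1−α) = s / (n + δ).
k^0.75 = 0.32 / (0.010 + 0.093) = 0.32 / 0.103 = 3.1068
k* = 3.1068^(1/0.75) ≈ 4.5333
y* = (k*)^α = 4.5333^0.25 ≈ 1.4592

y* = 1.46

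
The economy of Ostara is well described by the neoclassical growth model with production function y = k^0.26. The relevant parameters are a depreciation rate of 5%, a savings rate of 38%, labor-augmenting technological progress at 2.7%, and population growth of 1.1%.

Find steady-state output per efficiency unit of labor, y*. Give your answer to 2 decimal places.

In steady state, investment equals break-even investment: s·k^α = (n + g + δ)·k.
Rearranging, k^(1−α) = s / (n + g + δ).
k^0.74 = 0.38 / (0.011 + 0.027 + 0.050) = 0.38 / 0.088 = 4.3182
k* = 4.3182^(1/0.74) ≈ 7.2197
y* = (k*)^α = 7.2197^0.26 ≈ 1.6719

y* = 1.67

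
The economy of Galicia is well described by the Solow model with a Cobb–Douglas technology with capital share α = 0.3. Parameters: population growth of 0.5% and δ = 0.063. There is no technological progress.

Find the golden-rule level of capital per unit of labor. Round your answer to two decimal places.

The golden rule sets f'(k) = n + δ, i.e. α·k^(α−1) = n + δ.
So k^(1−α) = α / (n + δ) = 0.3 / 0.068 = 4.4118.
k_gold = 4.4118^(1/0.7) ≈ 8.3345

k_gold ≈ 8.33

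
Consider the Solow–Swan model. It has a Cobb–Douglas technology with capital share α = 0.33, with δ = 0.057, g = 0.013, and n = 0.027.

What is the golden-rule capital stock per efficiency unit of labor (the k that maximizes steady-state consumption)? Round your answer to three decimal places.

The golden rule sets f'(k) = n + g + δ, i.e. α·k^(α−1) = n + g + δ.
So k^(1−α) = α / (n + g + δ) = 0.33 / 0.097 = 3.4021.
k_gold = 3.4021^(1/0.67) ≈ 6.2180

k_gold ≈ 6.218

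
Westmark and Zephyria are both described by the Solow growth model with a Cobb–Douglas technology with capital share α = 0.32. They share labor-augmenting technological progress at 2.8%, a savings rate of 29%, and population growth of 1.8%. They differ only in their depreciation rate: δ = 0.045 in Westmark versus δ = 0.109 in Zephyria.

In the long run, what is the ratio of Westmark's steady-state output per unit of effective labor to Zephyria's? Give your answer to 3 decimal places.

ratio ≈ 1.285

Steady-state y* = [s/(n + g + δ)]^(α/(1−α)), so the ratio is [ (s_W/(n + g + δ)_W) / (s_Z/(n + g + δ)_Z) ]^0.4706.
s_W/(n + g + δ)_W = 0.29/0.091 = 3.1868; s_Z/(n + g + δ)_Z = 0.29/0.155 = 1.8710.
Ratio = (3.1868/1.8710)^0.4706 = 1.7033^0.4706 ≈ 1.2848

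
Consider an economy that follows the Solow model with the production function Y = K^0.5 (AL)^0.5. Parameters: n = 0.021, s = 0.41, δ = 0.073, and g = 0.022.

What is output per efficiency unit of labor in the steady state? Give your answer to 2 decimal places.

y* = 3.53

Steady state requires s·f(k) = (n + g + δ)·k, i.e. s·k^α = (n + g + δ)·k.
Dividing both sides by k: k^(1−α) = s / (n + g + δ).
k^0.5 = 0.41 / (0.021 + 0.022 + 0.073) = 0.41 / 0.116 = 3.5345
k* = 3.5345^(1/0.5) ≈ 12.4927
y* = (k*)^α = 12.4927^0.5 ≈ 3.5345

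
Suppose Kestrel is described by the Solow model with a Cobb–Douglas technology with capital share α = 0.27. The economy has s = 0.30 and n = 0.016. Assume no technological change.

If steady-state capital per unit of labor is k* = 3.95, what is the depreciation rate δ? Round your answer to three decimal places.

δ ≈ 0.094

At the steady state, Δk = 0, so s·k^α = (n + δ)·k.
So s / (n + δ) = (k*)^(1−α) = 3.95^0.73 = 2.7259.
Therefore n + δ = s / 2.7259 = 0.30 / 2.7259 = 0.1101, so δ = 0.1101 − 0.016 = 0.0941.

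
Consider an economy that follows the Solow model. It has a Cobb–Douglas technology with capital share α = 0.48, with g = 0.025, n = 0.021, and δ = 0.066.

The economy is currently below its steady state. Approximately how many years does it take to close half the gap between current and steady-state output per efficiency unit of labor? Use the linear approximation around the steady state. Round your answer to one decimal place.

Near the steady state the convergence rate is λ = (1 − α)(n + g + δ).
λ = (1 − 0.48) × 0.112 = 0.52 × 0.112 = 0.05824
Half-life = ln 2 / λ = 0.6931 / 0.05824 ≈ 11.90 years

t_½ ≈ 11.9 years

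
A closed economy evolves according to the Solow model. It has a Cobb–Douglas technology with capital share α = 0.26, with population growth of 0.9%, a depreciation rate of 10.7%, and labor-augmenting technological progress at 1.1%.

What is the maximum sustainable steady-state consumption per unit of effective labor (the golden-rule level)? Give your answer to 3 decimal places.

c_gold ≈ 0.952

At the golden rule, f'(k) = n + g + δ, so α·k^(α−1) = n + g + δ and k_gold = (α/(n + g + δ))^(1/(1−α)).
k_gold = (0.26/0.127)^(1/0.74) = 2.0472^1.3514 ≈ 2.6333
c_gold = f(k_gold) − (n + g + δ)·k_gold = 1.2863 − 0.127×2.6333 ≈ 0.9519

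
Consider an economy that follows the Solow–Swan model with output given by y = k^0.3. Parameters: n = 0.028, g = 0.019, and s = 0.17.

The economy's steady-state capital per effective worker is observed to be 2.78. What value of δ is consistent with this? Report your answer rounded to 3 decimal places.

δ ≈ 0.036

In steady state, investment equals break-even investment: s·k^α = (n + g + δ)·k.
So s / (n + g + δ) = (k*)^(1−α) = 2.78^0.7 = 2.0457.
Therefore n + g + δ = s / 2.0457 = 0.17 / 2.0457 = 0.0831, so δ = 0.0831 − 0.047 = 0.0361.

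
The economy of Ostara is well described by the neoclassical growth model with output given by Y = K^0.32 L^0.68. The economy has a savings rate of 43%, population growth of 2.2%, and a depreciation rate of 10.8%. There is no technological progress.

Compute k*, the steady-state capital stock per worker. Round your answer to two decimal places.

k* ≈ 5.81

Steady state requires s·f(k) = (n + δ)·k, i.e. s·k^α = (n + δ)·k.
Dividing both sides by k: k^(1−α) = s / (n + δ).
k^0.68 = 0.43 / (0.022 + 0.108) = 0.43 / 0.130 = 3.3077
k* = 3.3077^(1/0.68) ≈ 5.8078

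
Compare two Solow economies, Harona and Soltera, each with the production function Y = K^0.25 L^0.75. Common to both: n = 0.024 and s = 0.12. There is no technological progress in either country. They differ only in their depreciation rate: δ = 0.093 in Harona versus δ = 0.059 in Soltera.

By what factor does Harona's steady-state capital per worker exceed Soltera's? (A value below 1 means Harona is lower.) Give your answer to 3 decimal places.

Steady-state k* = [s/(n + δ)]^(1/(1−α)), so the ratio is [ (s_H/(n + δ)_H) / (s_S/(n + δ)_S) ]^1.3333.
s_H/(n + δ)_H = 0.12/0.117 = 1.0256; s_S/(n + δ)_S = 0.12/0.083 = 1.4458.
Ratio = (1.0256/1.4458)^1.3333 = 0.7094^1.3333 ≈ 0.6327

ratio ≈ 0.633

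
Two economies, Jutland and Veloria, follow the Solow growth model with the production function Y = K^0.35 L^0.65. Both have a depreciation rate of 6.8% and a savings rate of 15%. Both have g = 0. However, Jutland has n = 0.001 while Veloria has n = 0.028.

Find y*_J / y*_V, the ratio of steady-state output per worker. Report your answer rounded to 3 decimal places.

y*_J / y*_V ≈ 1.195

Steady-state y* = [s/(n + δ)]^(α/(1−α)), so the ratio is [ (s_J/(n + δ)_J) / (s_V/(n + δ)_V) ]^0.5385.
s_J/(n + δ)_J = 0.15/0.069 = 2.1739; s_V/(n + δ)_V = 0.15/0.096 = 1.5625.
Ratio = (2.1739/1.5625)^0.5385 = 1.3913^0.5385 ≈ 1.1946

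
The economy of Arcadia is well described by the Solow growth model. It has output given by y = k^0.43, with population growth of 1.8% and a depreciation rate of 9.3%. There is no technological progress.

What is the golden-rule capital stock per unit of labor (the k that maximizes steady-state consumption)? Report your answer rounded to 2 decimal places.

k_gold ≈ 10.76

The golden rule sets f'(k) = n + δ, i.e. α·k^(α−1) = n + δ.
So k^(1−α) = α / (n + δ) = 0.43 / 0.111 = 3.8739.
k_gold = 3.8739^(1/0.57) ≈ 10.7607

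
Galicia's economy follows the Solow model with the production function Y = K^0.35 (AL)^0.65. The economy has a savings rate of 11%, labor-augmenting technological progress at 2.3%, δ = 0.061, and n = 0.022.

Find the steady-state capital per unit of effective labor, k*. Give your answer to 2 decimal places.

k* = 1.06

Steady state requires s·f(k) = (n + g + δ)·k, i.e. s·k^α = (n + g + δ)·k.
Rearranging, k^(1−α) = s / (n + g + δ).
k^0.65 = 0.11 / (0.022 + 0.023 + 0.061) = 0.11 / 0.106 = 1.0377
k* = 1.0377^(1/0.65) ≈ 1.0586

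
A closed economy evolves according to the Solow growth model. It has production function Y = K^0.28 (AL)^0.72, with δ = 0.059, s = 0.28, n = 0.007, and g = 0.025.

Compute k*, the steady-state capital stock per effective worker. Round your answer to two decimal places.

k* = 4.76

At the steady state, Δk = 0, so s·k^α = (n + g + δ)·k.
Dividing both sides by k: k^(1−α) = s / (n + g + δ).
k^0.72 = 0.28 / (0.007 + 0.025 + 0.059) = 0.28 / 0.091 = 3.0769
k* = 3.0769^(1/0.72) ≈ 4.7636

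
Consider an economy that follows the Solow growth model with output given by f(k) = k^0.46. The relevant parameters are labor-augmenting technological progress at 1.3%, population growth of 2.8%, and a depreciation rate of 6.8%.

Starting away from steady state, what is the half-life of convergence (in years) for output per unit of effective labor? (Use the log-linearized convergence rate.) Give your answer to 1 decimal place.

half-life ≈ 11.8 years

Near the steady state the convergence rate is λ = (1 − α)(n + g + δ).
λ = (1 − 0.46) × 0.109 = 0.54 × 0.109 = 0.05886
Half-life = ln 2 / λ = 0.6931 / 0.05886 ≈ 11.78 years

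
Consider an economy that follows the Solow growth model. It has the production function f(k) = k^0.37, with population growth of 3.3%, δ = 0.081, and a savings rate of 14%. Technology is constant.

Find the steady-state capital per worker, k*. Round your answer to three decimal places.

Steady state requires s·f(k) = (n + δ)·k, i.e. s·k^α = (n + δ)·k.
Rearranging, k^(1−α) = s / (n + δ).
k^0.63 = 0.14 / (0.033 + 0.081) = 0.14 / 0.114 = 1.2281
k* = 1.2281^(1/0.63) ≈ 1.3856

k* ≈ 1.386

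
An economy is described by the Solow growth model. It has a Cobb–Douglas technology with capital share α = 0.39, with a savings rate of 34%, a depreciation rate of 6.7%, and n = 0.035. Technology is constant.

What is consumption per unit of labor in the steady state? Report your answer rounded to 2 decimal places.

c* = 1.43

In steady state, investment equals break-even investment: s·k^α = (n + δ)·k.
Rearranging, k^(1−α) = s / (n + δ).
k^0.61 = 0.34 / (0.035 + 0.067) = 0.34 / 0.102 = 3.3333
k* = 3.3333^(1/0.61) ≈ 7.1973
y* = (k*)^α = 7.1973^0.39 ≈ 2.1592
c* = (1 − s)·y* = (1 − 0.34) × 2.1592 ≈ 1.4251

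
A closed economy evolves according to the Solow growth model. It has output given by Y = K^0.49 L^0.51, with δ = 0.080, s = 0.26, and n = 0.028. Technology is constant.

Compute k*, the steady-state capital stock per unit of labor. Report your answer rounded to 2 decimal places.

At the steady state, Δk = 0, so s·k^α = (n + δ)·k.
Rearranging, k^(1−α) = s / (n + δ).
k^0.51 = 0.26 / (0.028 + 0.080) = 0.26 / 0.108 = 2.4074
k* = 2.4074^(1/0.51) ≈ 5.5993

k* = 5.60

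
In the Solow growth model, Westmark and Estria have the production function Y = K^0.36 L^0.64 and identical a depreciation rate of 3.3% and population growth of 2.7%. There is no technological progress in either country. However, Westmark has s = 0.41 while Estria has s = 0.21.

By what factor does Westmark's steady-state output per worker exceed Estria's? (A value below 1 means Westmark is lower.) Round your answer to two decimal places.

ratio ≈ 1.46

Steady-state y* = [s/(n + δ)]^(α/(1−α)), so the ratio is [ (s_W/(n + δ)_W) / (s_E/(n + δ)_E) ]^0.5625.
s_W/(n + δ)_W = 0.41/0.060 = 6.8333; s_E/(n + δ)_E = 0.21/0.060 = 3.5000.
Ratio = (6.8333/3.5000)^0.5625 = 1.9524^0.5625 ≈ 1.4570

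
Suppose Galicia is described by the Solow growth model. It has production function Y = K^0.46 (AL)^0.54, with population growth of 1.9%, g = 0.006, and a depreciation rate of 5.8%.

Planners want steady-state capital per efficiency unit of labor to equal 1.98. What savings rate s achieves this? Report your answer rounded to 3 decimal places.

In steady state, investment equals break-even investment: s·k^α = (n + g + δ)·k.
So s / (n + g + δ) = (k*)^(1−α) = 1.98^0.54 = 1.4461.
Therefore s = 1.4461 × (n + g + δ) = 1.4461 × 0.083 = 0.1200.

s ≈ 0.120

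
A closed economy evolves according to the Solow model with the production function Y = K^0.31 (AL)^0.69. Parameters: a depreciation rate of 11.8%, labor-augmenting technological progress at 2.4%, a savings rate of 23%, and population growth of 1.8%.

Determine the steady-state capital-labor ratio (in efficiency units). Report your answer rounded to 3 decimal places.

At the steady state, Δk = 0, so s·k^α = (n + g + δ)·k.
Rearranging, k^(1−α) = s / (n + g + δ).
k^0.69 = 0.23 / (0.018 + 0.024 + 0.118) = 0.23 / 0.160 = 1.4375
k* = 1.4375^(1/0.69) ≈ 1.6921

k* ≈ 1.692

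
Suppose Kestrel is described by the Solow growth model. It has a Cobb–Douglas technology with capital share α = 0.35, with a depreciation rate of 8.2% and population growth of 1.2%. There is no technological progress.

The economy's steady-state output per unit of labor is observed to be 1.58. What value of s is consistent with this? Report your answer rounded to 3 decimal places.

s ≈ 0.220

Steady state requires s·f(k) = (n + δ)·k, i.e. s·k^α = (n + δ)·k.
Since y* = [s/(n + δ)]^(α/(1−α)), we have s/(n + δ) = (y*)^((1−α)/α) = 1.58^1.8571 = 2.3384.
Therefore s = 2.3384 × (n + δ) = 2.3384 × 0.094 = 0.2198.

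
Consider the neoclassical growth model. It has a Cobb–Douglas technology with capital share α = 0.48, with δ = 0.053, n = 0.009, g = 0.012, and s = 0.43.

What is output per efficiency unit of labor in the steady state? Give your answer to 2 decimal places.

At the steady state, Δk = 0, so s·k^α = (n + g + δ)·k.
Dividing both sides by k: k^(1−α) = s / (n + g + δ).
k^0.52 = 0.43 / (0.009 + 0.012 + 0.053) = 0.43 / 0.074 = 5.8108
k* = 5.8108^(1/0.52) ≈ 29.4907
y* = (k*)^α = 29.4907^0.48 ≈ 5.0751

y* ≈ 5.08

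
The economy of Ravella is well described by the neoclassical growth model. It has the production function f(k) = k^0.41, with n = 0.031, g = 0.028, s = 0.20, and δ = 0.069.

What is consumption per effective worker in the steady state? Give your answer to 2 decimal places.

c* ≈ 1.09

At the steady state, Δk = 0, so s·k^α = (n + g + δ)·k.
Rearranging, k^(1−α) = s / (n + g + δ).
k^0.59 = 0.20 / (0.031 + 0.028 + 0.069) = 0.20 / 0.128 = 1.5625
k* = 1.5625^(1/0.59) ≈ 2.1306
y* = (k*)^α = 2.1306^0.41 ≈ 1.3636
c* = (1 − s)·y* = (1 − 0.20) × 1.3636 ≈ 1.0909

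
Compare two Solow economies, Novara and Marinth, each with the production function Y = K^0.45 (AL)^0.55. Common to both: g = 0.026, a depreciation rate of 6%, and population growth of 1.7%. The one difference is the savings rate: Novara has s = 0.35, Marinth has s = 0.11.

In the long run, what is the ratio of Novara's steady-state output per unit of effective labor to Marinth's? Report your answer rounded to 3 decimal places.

Steady-state y* = [s/(n + g + δ)]^(α/(1−α)), so the ratio is [ (s_N/(n + g + δ)_N) / (s_M/(n + g + δ)_M) ]^0.8182.
s_N/(n + g + δ)_N = 0.35/0.103 = 3.3981; s_M/(n + g + δ)_M = 0.11/0.103 = 1.0680.
Ratio = (3.3981/1.0680)^0.8182 = 3.1817^0.8182 ≈ 2.5780

ratio ≈ 2.578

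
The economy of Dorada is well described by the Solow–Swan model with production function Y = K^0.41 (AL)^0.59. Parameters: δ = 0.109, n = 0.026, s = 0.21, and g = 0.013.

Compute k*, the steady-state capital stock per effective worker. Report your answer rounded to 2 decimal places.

At the steady state, Δk = 0, so s·k^α = (n + g + δ)·k.
Rearranging, k^(1−α) = s / (n + g + δ).
k^0.59 = 0.21 / (0.026 + 0.013 + 0.109) = 0.21 / 0.148 = 1.4189
k* = 1.4189^(1/0.59) ≈ 1.8094

k* = 1.81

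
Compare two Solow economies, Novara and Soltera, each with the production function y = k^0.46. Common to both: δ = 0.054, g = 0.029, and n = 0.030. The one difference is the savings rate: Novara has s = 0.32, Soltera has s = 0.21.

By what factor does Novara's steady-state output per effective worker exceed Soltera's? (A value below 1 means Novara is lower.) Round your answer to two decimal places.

Steady-state y* = [s/(n + g + δ)]^(α/(1−α)), so the ratio is [ (s_N/(n + g + δ)_N) / (s_S/(n + g + δ)_S) ]^0.8519.
s_N/(n + g + δ)_N = 0.32/0.113 = 2.8319; s_S/(n + g + δ)_S = 0.21/0.113 = 1.8584.
Ratio = (2.8319/1.8584)^0.8519 = 1.5238^0.8519 ≈ 1.4316

ratio ≈ 1.43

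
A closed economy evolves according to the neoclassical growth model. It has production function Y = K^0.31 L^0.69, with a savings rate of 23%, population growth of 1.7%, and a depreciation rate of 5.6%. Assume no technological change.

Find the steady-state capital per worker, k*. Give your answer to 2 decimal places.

At the steady state, Δk = 0, so s·k^α = (n + δ)·k.
Rearranging, k^(1−α) = s / (n + δ).
k^0.69 = 0.23 / (0.017 + 0.056) = 0.23 / 0.073 = 3.1507
k* = 3.1507^(1/0.69) ≈ 5.2763

k* ≈ 5.28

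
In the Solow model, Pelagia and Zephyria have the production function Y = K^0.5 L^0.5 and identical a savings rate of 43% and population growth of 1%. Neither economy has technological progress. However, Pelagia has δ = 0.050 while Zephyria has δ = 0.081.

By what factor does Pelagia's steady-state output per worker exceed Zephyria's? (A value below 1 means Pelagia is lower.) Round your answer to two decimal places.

y*_P / y*_Z ≈ 1.52

Steady-state y* = [s/(n + δ)]^(α/(1−α)), so the ratio is [ (s_P/(n + δ)_P) / (s_Z/(n + δ)_Z) ]^1.
s_P/(n + δ)_P = 0.43/0.060 = 7.1667; s_Z/(n + δ)_Z = 0.43/0.091 = 4.7253.
Ratio = (7.1667/4.7253)^1 = 1.5167^1 ≈ 1.5167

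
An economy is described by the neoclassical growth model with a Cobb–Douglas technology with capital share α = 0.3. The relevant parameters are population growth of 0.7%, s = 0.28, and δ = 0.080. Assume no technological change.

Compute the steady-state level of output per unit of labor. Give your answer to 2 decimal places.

y* ≈ 1.65

Steady state requires s·f(k) = (n + δ)·k, i.e. s·k^α = (n + δ)·k.
Dividing both sides by k: k^(1−α) = s / (n + δ).
k^0.7 = 0.28 / (0.007 + 0.080) = 0.28 / 0.087 = 3.2184
k* = 3.2184^(1/0.7) ≈ 5.3113
y* = (k*)^α = 5.3113^0.3 ≈ 1.6503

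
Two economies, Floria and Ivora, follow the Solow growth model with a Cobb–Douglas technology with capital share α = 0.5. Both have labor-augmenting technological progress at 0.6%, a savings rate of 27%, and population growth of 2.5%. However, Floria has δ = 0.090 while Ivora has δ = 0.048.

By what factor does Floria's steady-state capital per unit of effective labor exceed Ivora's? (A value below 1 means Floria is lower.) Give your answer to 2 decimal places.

k*_F / k*_I ≈ 0.43

Steady-state k* = [s/(n + g + δ)]^(1/(1−α)), so the ratio is [ (s_F/(n + g + δ)_F) / (s_I/(n + g + δ)_I) ]^2.
s_F/(n + g + δ)_F = 0.27/0.121 = 2.2314; s_I/(n + g + δ)_I = 0.27/0.079 = 3.4177.
Ratio = (2.2314/3.4177)^2 = 0.6529^2 ≈ 0.4263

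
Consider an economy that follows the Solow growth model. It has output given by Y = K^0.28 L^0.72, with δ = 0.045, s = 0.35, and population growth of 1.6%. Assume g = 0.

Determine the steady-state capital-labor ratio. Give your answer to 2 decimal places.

k* = 11.32

In steady state, investment equals break-even investment: s·k^α = (n + δ)·k.
Dividing both sides by k: k^(1−α) = s / (n + δ).
k^0.72 = 0.35 / (0.016 + 0.045) = 0.35 / 0.061 = 5.7377
k* = 5.7377^(1/0.72) ≈ 11.3189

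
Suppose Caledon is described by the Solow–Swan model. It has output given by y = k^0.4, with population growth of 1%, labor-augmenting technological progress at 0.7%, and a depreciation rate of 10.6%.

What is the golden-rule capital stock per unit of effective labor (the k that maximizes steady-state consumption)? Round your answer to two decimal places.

k_gold ≈ 7.14

The golden rule sets f'(k) = n + g + δ, i.e. α·k^(α−1) = n + g + δ.
So k^(1−α) = α / (n + g + δ) = 0.4 / 0.123 = 3.2520.
k_gold = 3.2520^(1/0.6) ≈ 7.1381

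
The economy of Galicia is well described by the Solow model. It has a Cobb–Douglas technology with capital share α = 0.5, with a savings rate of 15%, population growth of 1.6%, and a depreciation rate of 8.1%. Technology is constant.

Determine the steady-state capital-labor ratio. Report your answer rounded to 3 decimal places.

In steady state, investment equals break-even investment: s·k^α = (n + δ)·k.
Rearranging, k^(1−α) = s / (n + δ).
k^0.5 = 0.15 / (0.016 + 0.081) = 0.15 / 0.097 = 1.5464
k* = 1.5464^(1/0.5) ≈ 2.3914

k* = 2.391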